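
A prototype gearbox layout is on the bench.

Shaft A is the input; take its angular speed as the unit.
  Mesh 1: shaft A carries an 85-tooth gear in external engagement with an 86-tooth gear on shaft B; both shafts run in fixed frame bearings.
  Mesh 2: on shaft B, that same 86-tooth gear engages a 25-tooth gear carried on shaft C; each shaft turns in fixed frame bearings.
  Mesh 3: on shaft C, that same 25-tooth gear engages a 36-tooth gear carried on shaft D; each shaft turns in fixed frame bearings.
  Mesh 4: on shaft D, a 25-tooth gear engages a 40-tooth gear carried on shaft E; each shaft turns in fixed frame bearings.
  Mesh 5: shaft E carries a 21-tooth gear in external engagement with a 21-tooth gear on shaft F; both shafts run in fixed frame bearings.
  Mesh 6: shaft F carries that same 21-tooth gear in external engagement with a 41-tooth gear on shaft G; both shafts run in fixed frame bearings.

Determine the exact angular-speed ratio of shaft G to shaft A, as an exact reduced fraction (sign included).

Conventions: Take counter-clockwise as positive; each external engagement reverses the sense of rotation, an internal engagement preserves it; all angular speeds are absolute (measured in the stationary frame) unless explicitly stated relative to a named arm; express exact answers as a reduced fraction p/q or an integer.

2975/3936

class = fixed-axis compound train [6 meshes; 6 ratios multiply, 6 sense flips]
mesh 1 [85T→86T]: running ratio 85/86, sense −
mesh 2 [86T→25T]: running ratio 17/5, sense +
mesh 3 [25T→36T]: running ratio 85/36, sense −
mesh 4 [25T→40T]: running ratio 425/288, sense +
mesh 5 [21T→21T]: running ratio 425/288, sense −
mesh 6 [21T→41T]: running ratio 2975/3936, sense +
ω_out/ω_in = 2975/3936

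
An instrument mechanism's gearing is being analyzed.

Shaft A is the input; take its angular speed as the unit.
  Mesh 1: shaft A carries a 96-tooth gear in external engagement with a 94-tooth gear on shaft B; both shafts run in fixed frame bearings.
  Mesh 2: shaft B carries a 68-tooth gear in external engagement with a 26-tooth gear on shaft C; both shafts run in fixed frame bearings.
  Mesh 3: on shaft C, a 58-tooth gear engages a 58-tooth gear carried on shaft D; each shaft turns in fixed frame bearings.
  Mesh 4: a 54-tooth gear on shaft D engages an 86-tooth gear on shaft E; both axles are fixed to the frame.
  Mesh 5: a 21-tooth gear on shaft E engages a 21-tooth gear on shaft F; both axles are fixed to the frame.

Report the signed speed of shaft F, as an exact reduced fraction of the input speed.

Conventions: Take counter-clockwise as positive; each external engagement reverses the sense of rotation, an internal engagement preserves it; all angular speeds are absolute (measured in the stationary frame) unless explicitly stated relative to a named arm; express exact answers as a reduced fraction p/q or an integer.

5-mesh fixed-axis compound train (all bearings frame-fixed)
mesh 1 [96T→94T]: |ω|/ω_in = 1×96/94 = 48/47, sense flips to −
mesh 2 [68T→26T]: |ω|/ω_in = (48/47)×68/26 = 1632/611, sense flips to +
mesh 3 [58T→58T]: |ω|/ω_in = (1632/611)×58/58 = 1632/611, sense flips to −
mesh 4 [54T→86T]: |ω|/ω_in = (1632/611)×54/86 = 44064/26273, sense flips to +
mesh 5 [21T→21T]: |ω|/ω_in = (44064/26273)×21/21 = 44064/26273, sense flips to −
signed output speed (× input speed) = -44064/26273

-44064/26273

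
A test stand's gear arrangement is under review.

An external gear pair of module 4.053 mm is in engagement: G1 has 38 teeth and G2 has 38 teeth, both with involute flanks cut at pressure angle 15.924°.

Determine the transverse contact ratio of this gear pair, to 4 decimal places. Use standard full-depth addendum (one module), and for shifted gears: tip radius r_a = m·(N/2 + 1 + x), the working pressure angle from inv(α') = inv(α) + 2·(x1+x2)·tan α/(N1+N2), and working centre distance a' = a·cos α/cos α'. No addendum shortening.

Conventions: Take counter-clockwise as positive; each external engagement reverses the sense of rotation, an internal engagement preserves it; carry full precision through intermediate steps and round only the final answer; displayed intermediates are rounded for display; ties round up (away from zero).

1.9343

single-mesh involute tooth geometry (38T engaging 38T at module 4.053)
base radii: r_b1 = 74.051970, r_b2 = 74.051970
tip radii: r_a1 = 81.060000, r_a2 = 81.060000
no profile shift: α' = α, a' = a
action lengths: √(r_a1²−r_b1²) = 32.970129, √(r_a2²−r_b2²) = 32.970129
base pitch p_b = π·m·cos α = 12.244270
CR = (32.970129 + 32.970129 − 154.014000·sin 15.92400°)/12.244270 = 1.934347
contact ratio ≈ 1.9343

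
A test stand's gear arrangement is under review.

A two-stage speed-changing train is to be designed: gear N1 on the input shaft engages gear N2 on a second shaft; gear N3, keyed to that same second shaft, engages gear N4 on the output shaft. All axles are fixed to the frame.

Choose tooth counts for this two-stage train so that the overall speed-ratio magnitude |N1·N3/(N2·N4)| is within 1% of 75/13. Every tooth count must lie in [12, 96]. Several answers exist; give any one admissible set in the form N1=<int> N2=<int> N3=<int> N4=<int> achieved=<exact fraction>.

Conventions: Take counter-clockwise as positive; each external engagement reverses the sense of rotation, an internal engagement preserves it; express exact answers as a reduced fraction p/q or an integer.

N1=12 N2=13 N3=75 N4=12 achieved=75/13

2-stage fixed-axis compound train for ratio 75/13
target = 75/13 in lowest terms: an exact hit needs N1·N3 = k·75 and N2·N4 = k·13 for one integer k, every count in [12, 96]; additionally prefer no 1:1 stage (N1 ≠ N2, N3 ≠ N4)
k = 1…11: no 1:1-free in-range split of k·75 and k·13 into factor pairs; take k = 12
k = 12: N1·N3 = 900 = 12·75, N2·N4 = 156 = 13·12
achieved = 12·75/(13·12) = 75/13; |achieved − target| = 0 ≤ 3/52 ✓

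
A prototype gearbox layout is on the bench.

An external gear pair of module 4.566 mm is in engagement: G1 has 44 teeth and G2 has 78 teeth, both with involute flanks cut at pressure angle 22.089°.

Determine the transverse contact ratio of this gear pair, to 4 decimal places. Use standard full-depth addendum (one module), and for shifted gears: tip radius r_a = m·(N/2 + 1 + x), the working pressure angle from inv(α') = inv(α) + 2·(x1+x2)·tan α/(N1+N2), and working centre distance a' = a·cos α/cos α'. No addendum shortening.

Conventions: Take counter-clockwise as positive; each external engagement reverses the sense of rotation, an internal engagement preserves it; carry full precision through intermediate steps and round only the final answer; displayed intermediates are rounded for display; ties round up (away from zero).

1.6699

class = single-mesh tooth geometry [involute pair 44T × 78T, m = 4.566]
base radii: r_b1 = 93.078908, r_b2 = 165.003519
tip radii: r_a1 = 105.018000, r_a2 = 182.640000
no profile shift: α' = α, a' = a
action lengths: √(r_a1²−r_b1²) = 48.632265, √(r_a2²−r_b2²) = 78.302033
base pitch p_b = π·m·cos α = 13.291637
CR = (48.632265 + 78.302033 − 278.526000·sin 22.08900°)/13.291637 = 1.669893
contact ratio ≈ 1.6699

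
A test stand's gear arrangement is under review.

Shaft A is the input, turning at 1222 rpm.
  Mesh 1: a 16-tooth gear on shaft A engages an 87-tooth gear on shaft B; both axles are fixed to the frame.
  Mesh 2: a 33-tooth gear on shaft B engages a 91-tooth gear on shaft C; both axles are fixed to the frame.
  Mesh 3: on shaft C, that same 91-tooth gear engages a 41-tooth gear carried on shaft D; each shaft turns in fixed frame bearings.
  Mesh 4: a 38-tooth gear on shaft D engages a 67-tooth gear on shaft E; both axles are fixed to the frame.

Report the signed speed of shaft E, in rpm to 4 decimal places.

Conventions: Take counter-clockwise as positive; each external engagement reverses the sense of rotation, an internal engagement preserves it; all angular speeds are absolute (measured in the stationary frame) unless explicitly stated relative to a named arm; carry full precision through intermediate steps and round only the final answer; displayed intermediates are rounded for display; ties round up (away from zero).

4-mesh fixed-axis compound train (all bearings frame-fixed)
mesh 1 [16T→87T]: ω = 1222.0000×16/87 = 224.7356 rpm, sense flips to −
mesh 2 [33T→91T]: ω = 224.7356×33/91 = 81.4975 rpm, sense flips to +
mesh 3 [91T→41T]: ω = 81.4975×91/41 = 180.8848 rpm, sense flips to −
mesh 4 [38T→67T]: ω = 180.8848×38/67 = 102.5914 rpm, sense flips to +
signed output speed = +102.5914 rpm

+102.5914 rpm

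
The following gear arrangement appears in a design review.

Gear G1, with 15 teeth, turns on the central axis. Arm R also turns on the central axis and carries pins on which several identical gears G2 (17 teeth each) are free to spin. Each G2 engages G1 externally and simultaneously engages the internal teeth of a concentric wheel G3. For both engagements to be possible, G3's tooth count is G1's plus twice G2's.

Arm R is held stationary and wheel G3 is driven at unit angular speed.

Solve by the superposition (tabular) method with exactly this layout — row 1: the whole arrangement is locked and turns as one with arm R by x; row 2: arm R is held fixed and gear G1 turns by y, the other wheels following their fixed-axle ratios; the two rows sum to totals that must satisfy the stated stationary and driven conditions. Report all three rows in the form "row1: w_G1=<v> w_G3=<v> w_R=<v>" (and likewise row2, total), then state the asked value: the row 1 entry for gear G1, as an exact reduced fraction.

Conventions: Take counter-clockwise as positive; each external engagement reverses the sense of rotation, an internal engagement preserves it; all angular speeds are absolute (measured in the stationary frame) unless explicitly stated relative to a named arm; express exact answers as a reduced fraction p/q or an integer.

row1: w_G1=0 w_G3=0 w_R=0
row2: w_G1=-49/15 w_G3=1 w_R=0
total: w_G1=-49/15 w_G3=1 w_R=0
asked value: 0

planetary set (15T centre, 17T on arm, 49T internal) — Willis relation
row 1 — lock + rotate with arm: ω_sun = ω_ring = ω_arm = x
row 2 — arm fixed, fixed-axis ratios: sun y, ring −(15/49)·y, arm 0
boundary: total ω_arm = x = 0 and total ω_ring = x − (15/49)·y = 1  ⇒  y = -49/15, x = 0
row 2 ring = −(15/49)·(-49/15) = 1
totals (row 1 + row 2): sun 0 + (-49/15) = -49/15, ring 0 + 1 = 1, arm 0 + 0 = 0
asked cell (row1, sun) = 0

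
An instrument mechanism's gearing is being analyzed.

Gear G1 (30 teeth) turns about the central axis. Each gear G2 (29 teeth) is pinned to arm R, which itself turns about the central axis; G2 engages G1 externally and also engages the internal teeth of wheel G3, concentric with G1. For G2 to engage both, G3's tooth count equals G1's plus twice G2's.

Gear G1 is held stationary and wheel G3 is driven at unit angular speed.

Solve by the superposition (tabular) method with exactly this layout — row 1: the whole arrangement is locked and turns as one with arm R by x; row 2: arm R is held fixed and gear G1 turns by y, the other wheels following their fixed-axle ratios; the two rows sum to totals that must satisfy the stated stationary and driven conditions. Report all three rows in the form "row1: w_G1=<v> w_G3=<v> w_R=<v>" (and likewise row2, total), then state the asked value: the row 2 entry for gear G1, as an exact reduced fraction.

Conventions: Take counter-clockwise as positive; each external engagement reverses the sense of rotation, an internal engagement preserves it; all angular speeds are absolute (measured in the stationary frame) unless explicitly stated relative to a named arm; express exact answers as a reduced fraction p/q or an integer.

recognized (axles ride arm R): planetary set, 30/29/88 teeth
row 1 (train locked, turned with arm): all members turn x
row 2 (arm held, sun turns y): ω_ring = −(30/88)·y, ω_arm = 0
boundary: total ω_sun = x + y = 0 and total ω_ring = x − (30/88)·y = 1  ⇒  y = -44/59, x = 44/59
row 2 ring = −(30/88)·(-44/59) = 15/59
totals (row 1 + row 2): sun 44/59 + (-44/59) = 0, ring 44/59 + 15/59 = 1, arm 44/59 + 0 = 44/59
asked cell (row2, sun) = -44/59

row1: w_G1=44/59 w_G3=44/59 w_R=44/59
row2: w_G1=-44/59 w_G3=15/59 w_R=0
total: w_G1=0 w_G3=1 w_R=44/59
asked value: -44/59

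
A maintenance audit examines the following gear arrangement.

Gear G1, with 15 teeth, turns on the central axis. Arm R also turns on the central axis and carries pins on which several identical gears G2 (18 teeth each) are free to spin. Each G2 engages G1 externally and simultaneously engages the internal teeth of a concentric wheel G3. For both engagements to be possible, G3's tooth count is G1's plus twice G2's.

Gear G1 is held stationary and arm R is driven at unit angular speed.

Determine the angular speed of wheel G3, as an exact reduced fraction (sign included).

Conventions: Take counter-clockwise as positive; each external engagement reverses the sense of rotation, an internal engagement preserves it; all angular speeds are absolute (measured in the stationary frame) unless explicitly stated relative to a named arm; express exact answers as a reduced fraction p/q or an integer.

recognized (axles ride arm R): planetary set, 15/18/51 teeth
ring teeth: 15 + 2·18 = 51
15(ω_sun−ω_arm) = −51(ω_ring−ω_arm),  ω_sun = 0, ω_arm = 1
ω_ring = 1 − (15/51)(0−1) = 22/17
exact speed ratio = 22/17

22/17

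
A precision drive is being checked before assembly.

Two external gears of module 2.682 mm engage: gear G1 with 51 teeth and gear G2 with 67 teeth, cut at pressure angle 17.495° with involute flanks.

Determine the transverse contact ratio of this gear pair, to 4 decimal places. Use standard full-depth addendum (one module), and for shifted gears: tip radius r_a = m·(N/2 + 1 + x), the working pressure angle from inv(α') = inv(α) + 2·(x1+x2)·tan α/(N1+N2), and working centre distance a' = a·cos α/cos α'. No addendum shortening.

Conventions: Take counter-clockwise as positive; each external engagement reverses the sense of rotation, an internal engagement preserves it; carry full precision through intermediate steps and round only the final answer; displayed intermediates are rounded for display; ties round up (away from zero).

1.9371

recognized (one external pair, fixed centres): single-mesh tooth geometry, m = 2.682, N1 = 51, N2 = 67
base radii: r_b1 = 65.227450, r_b2 = 85.690964
tip radii: r_a1 = 71.073000, r_a2 = 92.529000
no profile shift: α' = α, a' = a
action lengths: √(r_a1²−r_b1²) = 28.226779, √(r_a2²−r_b2²) = 34.909519
base pitch p_b = π·m·cos α = 8.036003
CR = (28.226779 + 34.909519 − 158.238000·sin 17.49500°)/8.036003 = 1.937080
contact ratio ≈ 1.9371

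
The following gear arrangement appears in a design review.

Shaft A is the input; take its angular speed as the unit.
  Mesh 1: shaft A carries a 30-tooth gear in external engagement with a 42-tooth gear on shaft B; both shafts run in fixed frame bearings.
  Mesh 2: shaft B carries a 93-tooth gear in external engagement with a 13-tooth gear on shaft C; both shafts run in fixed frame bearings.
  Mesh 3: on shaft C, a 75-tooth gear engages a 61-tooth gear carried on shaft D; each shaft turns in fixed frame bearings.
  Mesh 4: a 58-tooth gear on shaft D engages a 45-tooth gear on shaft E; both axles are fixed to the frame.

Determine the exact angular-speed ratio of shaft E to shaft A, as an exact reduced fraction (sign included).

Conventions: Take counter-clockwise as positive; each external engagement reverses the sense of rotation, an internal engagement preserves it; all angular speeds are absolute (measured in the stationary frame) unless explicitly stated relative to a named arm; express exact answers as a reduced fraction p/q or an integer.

class = fixed-axis compound train [4 meshes; 4 ratios multiply, 4 sense flips]
mesh 1 [30T→42T]: running ratio 5/7, sense −
mesh 2 [93T→13T]: running ratio 465/91, sense +
mesh 3 [75T→61T]: running ratio 34875/5551, sense −
mesh 4 [58T→45T]: running ratio 44950/5551, sense +
ω_out/ω_in = 44950/5551

44950/5551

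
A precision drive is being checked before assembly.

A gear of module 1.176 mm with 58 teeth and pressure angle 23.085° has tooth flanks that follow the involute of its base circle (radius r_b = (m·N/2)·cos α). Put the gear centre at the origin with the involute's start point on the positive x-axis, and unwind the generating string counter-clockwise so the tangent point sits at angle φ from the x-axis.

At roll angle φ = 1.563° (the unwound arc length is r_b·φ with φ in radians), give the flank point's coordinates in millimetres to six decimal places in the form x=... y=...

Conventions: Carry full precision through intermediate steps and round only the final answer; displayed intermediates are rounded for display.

single-mesh involute tooth geometry (58T wheel at module 1.176)
pitch radius r_p = m·N/2 = 1.176·58/2 = 34.104000
base radius r_b = r_p·cos α = 34.104000·cos 23.085° = 31.373094
roll angle φ = 1.563° = 0.02727950 rad
x = r_b·(cos φ + φ·sin φ) = 31.384766
y = r_b·(sin φ − φ·cos φ) = 0.000212

x=31.384766 y=0.000212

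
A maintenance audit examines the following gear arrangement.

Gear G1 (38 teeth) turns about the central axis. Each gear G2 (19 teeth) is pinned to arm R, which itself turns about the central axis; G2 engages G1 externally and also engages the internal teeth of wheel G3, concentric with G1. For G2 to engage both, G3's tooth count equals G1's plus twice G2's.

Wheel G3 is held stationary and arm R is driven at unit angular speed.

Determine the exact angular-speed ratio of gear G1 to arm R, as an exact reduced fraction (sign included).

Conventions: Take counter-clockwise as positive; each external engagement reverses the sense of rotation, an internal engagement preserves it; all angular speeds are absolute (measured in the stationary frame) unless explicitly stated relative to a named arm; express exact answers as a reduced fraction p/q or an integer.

planetary set (38T centre, 19T on arm, 76T internal) — Willis relation
ring teeth: 38 + 2·19 = 76
38(ω_sun−ω_arm) = −76(ω_ring−ω_arm),  ω_ring = 0, ω_arm = 1
ω_sun = 1 − (76/38)(0−1) = 3
ω_out/ω_in = 3

3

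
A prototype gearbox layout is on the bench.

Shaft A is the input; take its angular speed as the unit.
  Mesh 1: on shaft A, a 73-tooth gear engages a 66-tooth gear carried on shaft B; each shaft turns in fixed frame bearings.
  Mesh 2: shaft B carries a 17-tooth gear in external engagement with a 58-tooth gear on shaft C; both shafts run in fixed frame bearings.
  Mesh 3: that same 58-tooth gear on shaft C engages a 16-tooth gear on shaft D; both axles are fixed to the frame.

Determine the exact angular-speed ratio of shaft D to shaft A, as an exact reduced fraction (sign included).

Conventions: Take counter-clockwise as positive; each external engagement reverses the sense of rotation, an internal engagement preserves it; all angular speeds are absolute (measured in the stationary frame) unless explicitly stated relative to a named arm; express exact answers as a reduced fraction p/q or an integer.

-1241/1056

class = fixed-axis compound train [3 meshes; 3 ratios multiply, 3 sense flips]
mesh 1 [73T→66T]: running ratio 73/66, sense −
mesh 2 [17T→58T]: running ratio 1241/3828, sense +
mesh 3 [58T→16T]: running ratio 1241/1056, sense −
ω_out/ω_in = -1241/1056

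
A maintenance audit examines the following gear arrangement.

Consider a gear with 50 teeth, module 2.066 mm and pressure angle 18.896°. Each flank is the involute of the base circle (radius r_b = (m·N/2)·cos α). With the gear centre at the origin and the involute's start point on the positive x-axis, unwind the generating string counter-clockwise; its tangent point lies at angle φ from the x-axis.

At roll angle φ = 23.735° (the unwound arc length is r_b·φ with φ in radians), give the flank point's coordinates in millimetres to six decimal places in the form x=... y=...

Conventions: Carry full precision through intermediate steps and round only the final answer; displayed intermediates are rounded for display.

x=52.881200 y=1.138200

single-mesh involute tooth geometry (50T wheel at module 2.066)
pitch radius r_p = m·N/2 = 2.066·50/2 = 51.650000
base radius r_b = r_p·cos α = 51.650000·cos 18.896° = 48.866477
roll angle φ = 23.735° = 0.41425390 rad
x = r_b·(cos φ + φ·sin φ) = 52.881200
y = r_b·(sin φ − φ·cos φ) = 1.138200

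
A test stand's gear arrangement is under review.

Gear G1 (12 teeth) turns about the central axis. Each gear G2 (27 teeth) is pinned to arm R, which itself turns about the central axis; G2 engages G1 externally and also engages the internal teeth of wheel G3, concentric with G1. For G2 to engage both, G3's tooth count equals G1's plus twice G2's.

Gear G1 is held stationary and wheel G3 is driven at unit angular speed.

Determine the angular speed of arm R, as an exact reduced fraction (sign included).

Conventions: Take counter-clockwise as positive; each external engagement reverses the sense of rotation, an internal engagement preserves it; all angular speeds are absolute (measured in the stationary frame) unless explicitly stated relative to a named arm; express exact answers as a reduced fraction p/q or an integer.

11/13

topology: planetary set — G1 12T / G2 27T / G3 66T, arm = carrier (Willis)
ring teeth: 12 + 2·27 = 66
12(ω_sun−ω_arm) = −66(ω_ring−ω_arm),  ω_sun = 0, ω_ring = 1
12(0−ω_arm) = −66(1−ω_arm)  ⇒  78·ω_arm = 66  ⇒  ω_arm = 11/13
exact speed ratio = 11/13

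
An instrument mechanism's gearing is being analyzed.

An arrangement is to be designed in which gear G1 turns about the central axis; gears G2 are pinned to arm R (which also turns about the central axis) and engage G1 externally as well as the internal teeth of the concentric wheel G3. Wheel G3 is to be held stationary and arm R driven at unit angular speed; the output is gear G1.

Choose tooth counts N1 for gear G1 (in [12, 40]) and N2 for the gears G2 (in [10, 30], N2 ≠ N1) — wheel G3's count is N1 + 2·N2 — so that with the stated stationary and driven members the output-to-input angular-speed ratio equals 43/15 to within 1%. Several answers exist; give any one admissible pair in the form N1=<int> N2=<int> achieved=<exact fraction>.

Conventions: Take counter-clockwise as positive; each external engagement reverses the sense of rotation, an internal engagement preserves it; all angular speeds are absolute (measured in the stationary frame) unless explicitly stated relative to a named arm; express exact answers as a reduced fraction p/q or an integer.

N1=30 N2=13 achieved=43/15

design class (target 43/15): planetary set
Willis with ω_ring = 0: ω_sun/ω_arm = (N1+N3)/N1; set equal to 43/15  ⇒  N3/N1 = 43/15 − 1 = 28/15
N3 = N1 + 2·N2  ⇒  N2/N1 = (N3/N1 − 1)/2 = (28/15 − 1)/2 = 13/30
smallest multiple with N1 ≥ 12 and N2 ≥ 10: k = 1  ⇒  N1 = 1·30 = 30, N2 = 1·13 = 13 (N1 ≤ 40, N2 ≤ 30, N2 ≠ N1 ✓), N3 = 30 + 2·13 = 56
check: (N1+N3)/N1 with N1 = 30, N3 = 56 gives 43/15; |achieved − target| = 0 ≤ 43/1500 ✓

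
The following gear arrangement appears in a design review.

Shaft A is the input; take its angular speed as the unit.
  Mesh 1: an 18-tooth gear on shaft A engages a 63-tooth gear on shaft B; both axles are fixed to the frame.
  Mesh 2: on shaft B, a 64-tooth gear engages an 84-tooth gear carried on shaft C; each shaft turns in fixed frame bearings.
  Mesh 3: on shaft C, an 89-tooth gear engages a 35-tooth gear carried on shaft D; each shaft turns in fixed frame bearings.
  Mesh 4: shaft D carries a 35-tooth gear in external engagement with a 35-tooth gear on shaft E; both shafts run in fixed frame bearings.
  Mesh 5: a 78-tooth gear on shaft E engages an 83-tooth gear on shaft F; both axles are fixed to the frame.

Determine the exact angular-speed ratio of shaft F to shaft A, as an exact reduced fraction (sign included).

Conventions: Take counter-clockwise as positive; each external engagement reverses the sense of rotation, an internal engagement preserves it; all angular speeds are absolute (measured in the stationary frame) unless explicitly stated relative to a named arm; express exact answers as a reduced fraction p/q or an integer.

class = fixed-axis compound train [5 meshes; 5 ratios multiply, 5 sense flips]
mesh 1 [18T→63T]: running ratio 2/7, sense −
mesh 2 [64T→84T]: running ratio 32/147, sense +
mesh 3 [89T→35T]: running ratio 2848/5145, sense −
mesh 4 [35T→35T]: running ratio 2848/5145, sense +
mesh 5 [78T→83T]: running ratio 74048/142345, sense −
ω_out/ω_in = -74048/142345

-74048/142345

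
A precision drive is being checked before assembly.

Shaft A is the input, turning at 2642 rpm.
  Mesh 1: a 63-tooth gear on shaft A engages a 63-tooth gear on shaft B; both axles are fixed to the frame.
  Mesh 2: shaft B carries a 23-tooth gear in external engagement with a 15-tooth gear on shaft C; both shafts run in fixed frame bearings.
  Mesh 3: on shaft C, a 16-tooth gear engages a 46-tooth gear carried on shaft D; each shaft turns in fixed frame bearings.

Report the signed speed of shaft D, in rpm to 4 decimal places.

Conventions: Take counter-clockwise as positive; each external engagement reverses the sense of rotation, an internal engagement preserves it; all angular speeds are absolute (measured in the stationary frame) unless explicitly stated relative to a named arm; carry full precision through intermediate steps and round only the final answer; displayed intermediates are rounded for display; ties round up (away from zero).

-1409.0667 rpm

class = fixed-axis compound train [3 meshes; 3 ratios multiply, 3 sense flips]
mesh 1 [63T→63T]: ω = 2642.0000×63/63 = 2642.0000 rpm, sense flips to −
mesh 2 [23T→15T]: ω = 2642.0000×23/15 = 4051.0667 rpm, sense flips to +
mesh 3 [16T→46T]: ω = 4051.0667×16/46 = 1409.0667 rpm, sense flips to −
signed output speed = -1409.0667 rpm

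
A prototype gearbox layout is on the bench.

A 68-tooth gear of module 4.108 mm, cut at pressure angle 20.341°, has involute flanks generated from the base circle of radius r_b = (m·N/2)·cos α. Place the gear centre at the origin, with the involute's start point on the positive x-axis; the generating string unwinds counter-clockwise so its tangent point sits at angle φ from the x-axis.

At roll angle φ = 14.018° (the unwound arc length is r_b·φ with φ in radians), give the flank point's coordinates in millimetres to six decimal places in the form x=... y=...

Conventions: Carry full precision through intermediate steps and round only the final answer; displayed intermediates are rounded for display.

x=134.823261 y=0.635496

recognized (one wheel, involute flank): single-mesh tooth geometry, m = 4.108, N = 68
pitch radius r_p = m·N/2 = 4.108·68/2 = 139.672000
base radius r_b = r_p·cos α = 139.672000·cos 20.341° = 130.962114
roll angle φ = 14.018° = 0.24466025 rad
x = r_b·(cos φ + φ·sin φ) = 134.823261
y = r_b·(sin φ − φ·cos φ) = 0.635496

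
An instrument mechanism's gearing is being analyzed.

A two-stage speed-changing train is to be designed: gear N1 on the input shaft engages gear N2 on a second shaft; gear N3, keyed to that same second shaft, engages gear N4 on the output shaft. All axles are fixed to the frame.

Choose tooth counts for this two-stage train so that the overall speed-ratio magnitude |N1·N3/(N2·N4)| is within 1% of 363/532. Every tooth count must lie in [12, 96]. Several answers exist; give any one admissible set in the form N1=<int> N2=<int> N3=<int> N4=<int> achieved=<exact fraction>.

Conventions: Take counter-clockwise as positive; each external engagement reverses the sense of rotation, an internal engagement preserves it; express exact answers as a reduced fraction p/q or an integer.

N1=22 N2=14 N3=33 N4=76 achieved=363/532

design class (target 363/532): fixed-axis compound train
target = 363/532 in lowest terms: an exact hit needs N1·N3 = k·363 and N2·N4 = k·532 for one integer k, every count in [12, 96]; additionally prefer no 1:1 stage (N1 ≠ N2, N3 ≠ N4)
k = 1: no 1:1-free in-range split of k·363 and k·532 into factor pairs; take k = 2
k = 2: N1·N3 = 726 = 22·33, N2·N4 = 1064 = 14·76
achieved = 22·33/(14·76) = 363/532; |achieved − target| = 0 ≤ 363/53200 ✓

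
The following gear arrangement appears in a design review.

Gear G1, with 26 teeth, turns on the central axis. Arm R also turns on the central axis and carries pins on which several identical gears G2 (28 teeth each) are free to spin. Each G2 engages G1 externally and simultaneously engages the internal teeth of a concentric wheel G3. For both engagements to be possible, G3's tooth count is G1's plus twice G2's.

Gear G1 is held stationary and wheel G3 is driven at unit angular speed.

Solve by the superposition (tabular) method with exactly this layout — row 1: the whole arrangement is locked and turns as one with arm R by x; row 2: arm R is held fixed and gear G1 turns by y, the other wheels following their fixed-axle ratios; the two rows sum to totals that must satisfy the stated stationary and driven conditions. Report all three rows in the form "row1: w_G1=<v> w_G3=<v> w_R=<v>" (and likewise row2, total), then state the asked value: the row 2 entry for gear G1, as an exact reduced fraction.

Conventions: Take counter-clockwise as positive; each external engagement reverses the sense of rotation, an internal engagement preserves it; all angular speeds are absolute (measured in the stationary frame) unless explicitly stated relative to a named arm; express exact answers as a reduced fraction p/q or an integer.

topology: planetary set — G1 26T / G2 28T / G3 82T, arm = carrier (Willis)
superposition row 1 [locked train]: every member turns x
superposition row 2 [arm held]: sun y, ring −(26/82)·y, arm 0
boundary: total ω_sun = x + y = 0 and total ω_ring = x − (26/82)·y = 1  ⇒  y = -41/54, x = 41/54
row 2 ring = −(26/82)·(-41/54) = 13/54
totals (row 1 + row 2): sun 41/54 + (-41/54) = 0, ring 41/54 + 13/54 = 1, arm 41/54 + 0 = 41/54
asked cell (row2, sun) = -41/54

row1: w_G1=41/54 w_G3=41/54 w_R=41/54
row2: w_G1=-41/54 w_G3=13/54 w_R=0
total: w_G1=0 w_G3=1 w_R=41/54
asked value: -41/54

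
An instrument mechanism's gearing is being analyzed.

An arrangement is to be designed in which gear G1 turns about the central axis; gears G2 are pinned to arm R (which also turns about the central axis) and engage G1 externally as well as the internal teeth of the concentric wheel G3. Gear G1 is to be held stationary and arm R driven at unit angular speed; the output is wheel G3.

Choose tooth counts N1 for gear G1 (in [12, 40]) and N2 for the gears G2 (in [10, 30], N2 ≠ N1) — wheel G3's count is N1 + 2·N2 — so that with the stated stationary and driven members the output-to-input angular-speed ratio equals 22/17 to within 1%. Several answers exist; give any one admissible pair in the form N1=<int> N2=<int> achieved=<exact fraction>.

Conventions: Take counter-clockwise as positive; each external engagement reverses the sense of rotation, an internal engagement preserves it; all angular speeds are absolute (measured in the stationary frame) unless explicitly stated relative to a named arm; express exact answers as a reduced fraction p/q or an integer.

N1=15 N2=18 achieved=22/17

class = planetary set [ratio 22/17 wanted; Willis about the carrier]
Willis with ω_sun = 0: ω_ring/ω_arm = (N1+N3)/N3; set equal to 22/17  ⇒  N3/N1 = 1/(22/17 − 1) = 17/5
N3 = N1 + 2·N2  ⇒  N2/N1 = (N3/N1 − 1)/2 = (17/5 − 1)/2 = 6/5
smallest multiple with N1 ≥ 12 and N2 ≥ 10: k = 3  ⇒  N1 = 3·5 = 15, N2 = 3·6 = 18 (N1 ≤ 40, N2 ≤ 30, N2 ≠ N1 ✓), N3 = 15 + 2·18 = 51
check: (N1+N3)/N3 with N1 = 15, N3 = 51 gives 22/17; |achieved − target| = 0 ≤ 11/850 ✓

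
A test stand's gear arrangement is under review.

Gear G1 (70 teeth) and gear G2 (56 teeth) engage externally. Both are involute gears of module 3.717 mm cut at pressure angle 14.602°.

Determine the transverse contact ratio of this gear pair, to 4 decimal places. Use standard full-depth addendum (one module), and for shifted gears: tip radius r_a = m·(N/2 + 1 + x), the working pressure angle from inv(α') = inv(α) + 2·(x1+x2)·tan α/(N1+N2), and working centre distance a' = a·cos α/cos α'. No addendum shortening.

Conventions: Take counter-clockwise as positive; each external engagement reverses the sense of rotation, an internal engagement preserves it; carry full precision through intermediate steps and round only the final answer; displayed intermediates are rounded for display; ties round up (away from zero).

2.1887

class = single-mesh tooth geometry [involute pair 70T × 56T, m = 3.717]
base radii: r_b1 = 125.892980, r_b2 = 100.714384
tip radii: r_a1 = 133.812000, r_a2 = 107.793000
no profile shift: α' = α, a' = a
action lengths: √(r_a1²−r_b1²) = 45.349851, √(r_a2²−r_b2²) = 38.418013
base pitch p_b = π·m·cos α = 11.300127
CR = (45.349851 + 38.418013 − 234.171000·sin 14.60200°)/11.300127 = 2.188703
contact ratio ≈ 2.1887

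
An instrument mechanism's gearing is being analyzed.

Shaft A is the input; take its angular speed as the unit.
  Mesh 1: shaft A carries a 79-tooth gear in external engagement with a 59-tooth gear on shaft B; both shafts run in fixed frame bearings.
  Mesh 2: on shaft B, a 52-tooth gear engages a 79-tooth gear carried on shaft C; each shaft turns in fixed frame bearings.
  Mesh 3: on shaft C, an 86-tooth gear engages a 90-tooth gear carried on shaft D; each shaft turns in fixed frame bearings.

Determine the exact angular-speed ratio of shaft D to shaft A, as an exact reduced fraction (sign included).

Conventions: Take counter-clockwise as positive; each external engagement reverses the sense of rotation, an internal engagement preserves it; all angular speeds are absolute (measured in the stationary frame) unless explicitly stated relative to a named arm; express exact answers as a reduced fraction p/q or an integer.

-2236/2655

class = fixed-axis compound train [3 meshes; 3 ratios multiply, 3 sense flips]
mesh 1 [79T→59T]: running ratio 79/59, sense −
mesh 2 [52T→79T]: running ratio 52/59, sense +
mesh 3 [86T→90T]: running ratio 2236/2655, sense −
ω_out/ω_in = -2236/2655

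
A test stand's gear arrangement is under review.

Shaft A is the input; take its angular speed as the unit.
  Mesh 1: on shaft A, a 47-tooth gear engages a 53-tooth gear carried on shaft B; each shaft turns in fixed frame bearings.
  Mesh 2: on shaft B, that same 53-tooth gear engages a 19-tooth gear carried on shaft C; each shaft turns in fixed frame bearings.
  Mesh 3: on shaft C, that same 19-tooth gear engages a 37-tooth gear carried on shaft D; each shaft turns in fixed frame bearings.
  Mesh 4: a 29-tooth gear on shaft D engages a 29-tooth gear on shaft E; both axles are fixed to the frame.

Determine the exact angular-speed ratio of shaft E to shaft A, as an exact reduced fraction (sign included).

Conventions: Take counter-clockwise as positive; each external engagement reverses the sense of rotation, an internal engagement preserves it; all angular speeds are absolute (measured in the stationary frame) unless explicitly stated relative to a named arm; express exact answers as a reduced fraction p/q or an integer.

class = fixed-axis compound train [4 meshes; 4 ratios multiply, 4 sense flips]
mesh 1 [47T→53T]: running ratio 47/53, sense −
mesh 2 [53T→19T]: running ratio 47/19, sense +
mesh 3 [19T→37T]: running ratio 47/37, sense −
mesh 4 [29T→29T]: running ratio 47/37, sense +
ω_out/ω_in = 47/37

47/37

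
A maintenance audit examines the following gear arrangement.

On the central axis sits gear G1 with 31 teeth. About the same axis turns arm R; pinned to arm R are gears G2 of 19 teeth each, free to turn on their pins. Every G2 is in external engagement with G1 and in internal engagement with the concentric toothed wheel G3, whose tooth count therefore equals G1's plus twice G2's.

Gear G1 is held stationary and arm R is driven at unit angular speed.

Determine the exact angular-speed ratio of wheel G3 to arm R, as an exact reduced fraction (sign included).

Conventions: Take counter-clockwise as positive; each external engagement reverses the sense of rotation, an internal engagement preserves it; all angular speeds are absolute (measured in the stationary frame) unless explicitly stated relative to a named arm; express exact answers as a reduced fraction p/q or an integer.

100/69

topology: planetary set — G1 31T / G2 19T / G3 69T, arm = carrier (Willis)
ring teeth: 31 + 2·19 = 69
31(ω_sun−ω_arm) = −69(ω_ring−ω_arm),  ω_sun = 0, ω_arm = 1
ω_ring = 1 − (31/69)(0−1) = 100/69
ω_out/ω_in = 100/69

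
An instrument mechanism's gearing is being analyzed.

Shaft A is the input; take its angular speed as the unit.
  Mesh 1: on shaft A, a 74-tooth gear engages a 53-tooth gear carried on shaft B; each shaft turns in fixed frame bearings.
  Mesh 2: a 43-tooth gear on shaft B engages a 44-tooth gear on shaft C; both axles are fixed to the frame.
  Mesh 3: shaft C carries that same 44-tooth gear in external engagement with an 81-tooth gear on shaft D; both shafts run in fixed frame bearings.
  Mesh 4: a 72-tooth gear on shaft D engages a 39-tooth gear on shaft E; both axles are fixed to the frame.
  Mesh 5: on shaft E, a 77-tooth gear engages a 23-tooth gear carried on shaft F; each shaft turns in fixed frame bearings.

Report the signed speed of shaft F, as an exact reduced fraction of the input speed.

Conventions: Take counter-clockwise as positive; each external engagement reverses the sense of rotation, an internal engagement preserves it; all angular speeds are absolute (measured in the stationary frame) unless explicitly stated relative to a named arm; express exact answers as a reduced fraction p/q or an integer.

5-mesh fixed-axis compound train (all bearings frame-fixed)
mesh 1 [74T→53T]: |ω|/ω_in = 1×74/53 = 74/53, sense flips to −
mesh 2 [43T→44T]: |ω|/ω_in = (74/53)×43/44 = 1591/1166, sense flips to +
mesh 3 [44T→81T]: |ω|/ω_in = (1591/1166)×44/81 = 3182/4293, sense flips to −
mesh 4 [72T→39T]: |ω|/ω_in = (3182/4293)×72/39 = 25456/18603, sense flips to +
mesh 5 [77T→23T]: |ω|/ω_in = (25456/18603)×77/23 = 1960112/427869, sense flips to −
signed output speed (× input speed) = -1960112/427869

-1960112/427869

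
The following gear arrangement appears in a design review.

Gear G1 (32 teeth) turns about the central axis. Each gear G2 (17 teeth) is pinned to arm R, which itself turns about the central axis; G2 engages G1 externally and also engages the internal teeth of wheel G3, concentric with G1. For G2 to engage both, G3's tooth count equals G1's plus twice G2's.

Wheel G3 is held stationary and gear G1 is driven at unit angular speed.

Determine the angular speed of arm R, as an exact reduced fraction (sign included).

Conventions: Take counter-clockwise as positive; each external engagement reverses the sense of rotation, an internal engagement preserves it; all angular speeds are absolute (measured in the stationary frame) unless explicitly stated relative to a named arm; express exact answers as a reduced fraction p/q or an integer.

planetary set (32T centre, 17T on arm, 66T internal) — Willis relation
ring teeth: 32 + 2·17 = 66
32(ω_sun−ω_arm) = −66(ω_ring−ω_arm),  ω_ring = 0, ω_sun = 1
32(1−ω_arm) = −66(0−ω_arm)  ⇒  98·ω_arm = 32  ⇒  ω_arm = 16/49
exact speed ratio = 16/49

16/49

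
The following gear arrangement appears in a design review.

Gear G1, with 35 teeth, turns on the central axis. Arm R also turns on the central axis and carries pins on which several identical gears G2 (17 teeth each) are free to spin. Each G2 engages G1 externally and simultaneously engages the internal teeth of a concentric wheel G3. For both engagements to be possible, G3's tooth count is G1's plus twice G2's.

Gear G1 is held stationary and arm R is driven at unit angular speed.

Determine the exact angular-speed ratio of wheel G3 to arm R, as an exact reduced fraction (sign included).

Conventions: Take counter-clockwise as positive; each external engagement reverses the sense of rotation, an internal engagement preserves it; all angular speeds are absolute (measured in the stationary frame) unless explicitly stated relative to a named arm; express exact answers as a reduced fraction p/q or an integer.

104/69

class = planetary set [G3 = 35+2·17 = 69; Willis about the carrier]
ring teeth: 35 + 2·17 = 69
35(ω_sun−ω_arm) = −69(ω_ring−ω_arm),  ω_sun = 0, ω_arm = 1
ω_ring = 1 − (35/69)(0−1) = 104/69
ω_out/ω_in = 104/69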